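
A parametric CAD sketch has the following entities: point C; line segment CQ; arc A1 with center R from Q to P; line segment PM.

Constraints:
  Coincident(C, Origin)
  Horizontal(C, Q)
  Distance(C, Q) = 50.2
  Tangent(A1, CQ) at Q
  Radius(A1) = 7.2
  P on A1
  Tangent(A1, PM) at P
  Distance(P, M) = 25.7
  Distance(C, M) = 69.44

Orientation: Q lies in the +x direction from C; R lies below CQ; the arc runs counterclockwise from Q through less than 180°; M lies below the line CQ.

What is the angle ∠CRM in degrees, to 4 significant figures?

124.6°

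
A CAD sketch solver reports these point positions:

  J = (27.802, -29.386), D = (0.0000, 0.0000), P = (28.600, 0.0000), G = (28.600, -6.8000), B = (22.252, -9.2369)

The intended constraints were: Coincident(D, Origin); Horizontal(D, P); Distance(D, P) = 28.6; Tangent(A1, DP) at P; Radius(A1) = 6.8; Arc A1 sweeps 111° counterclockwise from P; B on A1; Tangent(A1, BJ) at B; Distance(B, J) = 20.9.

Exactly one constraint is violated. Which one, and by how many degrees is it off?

Tangent(A1, BJ) at B — off by 5.60°.

D = (0.00, 0.00) ✓; D.y = 0.00, P.y = 0.00 ✓; |DP| = 28.60 ✓; ∠(GP, PD) = 90.00° ✓; |GP| = 6.800 ✓; bearing(G→B) − bearing(G→P) = 111.0° ✓; |GB| = 6.800 ✓; ∠(GB, BJ) = 95.60° ✗; |BJ| = 20.90 ✓.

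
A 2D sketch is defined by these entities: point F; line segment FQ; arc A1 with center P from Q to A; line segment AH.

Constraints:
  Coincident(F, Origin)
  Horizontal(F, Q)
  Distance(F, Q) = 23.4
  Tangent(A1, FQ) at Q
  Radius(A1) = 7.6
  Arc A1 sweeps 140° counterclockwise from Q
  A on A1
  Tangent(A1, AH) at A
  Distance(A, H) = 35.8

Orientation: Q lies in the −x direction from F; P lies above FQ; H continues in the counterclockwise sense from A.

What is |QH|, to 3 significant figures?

42.8

F is at the origin; F and Q share the same y with |FQ| = 23.4 and Q on the −x side, so Q = (-23.4, 0.00). The tangent condition forces PQ to be normal to FQ, so P = Q + (0, 7.6) = (-23.4, 7.60). On A1, Q sits at bearing -90° from P; a 140° counterclockwise sweep puts A at bearing 50°, so A = P + 7.6·(cos 50°, sin 50°) = (-18.5, 13.4). Tangency of A1 to AH means the radius PA is perpendicular to AH, so AH runs along (−sin 50°, cos 50°); with |AH| = 35.8, H = (-45.9, 36.4). Then |QH| = |H − Q| = 42.8.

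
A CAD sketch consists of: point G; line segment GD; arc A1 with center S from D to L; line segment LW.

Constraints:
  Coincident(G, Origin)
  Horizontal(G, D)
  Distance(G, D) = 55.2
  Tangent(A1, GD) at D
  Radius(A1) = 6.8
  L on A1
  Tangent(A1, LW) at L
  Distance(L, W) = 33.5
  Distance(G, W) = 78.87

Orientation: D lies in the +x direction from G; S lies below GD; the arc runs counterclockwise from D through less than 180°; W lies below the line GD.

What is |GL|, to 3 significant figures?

50.8

Checks: |SL| = 6.800 ✓; ∠(SL, LW) = 90.00° ✓; |LW| = 33.50 ✓; |GW| = 78.87 ✓.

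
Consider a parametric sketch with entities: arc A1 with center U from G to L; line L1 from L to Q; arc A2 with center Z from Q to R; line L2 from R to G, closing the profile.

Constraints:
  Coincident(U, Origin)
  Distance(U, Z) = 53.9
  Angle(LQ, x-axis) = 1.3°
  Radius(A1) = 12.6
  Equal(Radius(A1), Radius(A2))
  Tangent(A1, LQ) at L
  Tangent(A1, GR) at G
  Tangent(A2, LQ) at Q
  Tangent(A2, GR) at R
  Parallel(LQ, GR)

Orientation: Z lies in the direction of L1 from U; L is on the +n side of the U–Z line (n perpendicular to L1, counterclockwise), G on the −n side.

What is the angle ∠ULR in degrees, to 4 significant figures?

64.94°

Tangency of A1 to both parallel lines with radius 12.6 puts L and G at U ± 12.6·n: L = (-0.2859, 12.60), G = (0.2859, -12.60). Equal radii place Q and R the same way about Z: Q = Z + 12.6·n = (53.60, 13.82), R = Z − 12.6·n = (54.17, -11.37). Then cos ∠ULR = LU·LR / (|LU||LR|), giving 64.94°.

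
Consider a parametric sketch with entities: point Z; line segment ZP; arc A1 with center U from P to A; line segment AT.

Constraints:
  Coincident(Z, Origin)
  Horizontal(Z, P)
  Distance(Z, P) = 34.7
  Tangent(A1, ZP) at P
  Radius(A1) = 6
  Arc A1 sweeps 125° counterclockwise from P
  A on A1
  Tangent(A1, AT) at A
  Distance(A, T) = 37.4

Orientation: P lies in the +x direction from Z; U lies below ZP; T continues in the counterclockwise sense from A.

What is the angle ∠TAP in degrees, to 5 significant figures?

117.50°

Z is at the origin; ZP is horizontal with |ZP| = 34.7 and P on the +x side, so P = (34.700, 0.0000). Since A1 is tangent to ZP there, UP ⟂ ZP, so U = P + (0, -6) = (34.700, -6.0000). On A1, P sits at bearing 90° from U; a 125° counterclockwise sweep puts A at bearing 215°, so A = U + 6.0·(cos 215°, sin 215°) = (29.785, -9.4415). Since A1 is tangent to AT there, UA ⟂ AT, so AT runs along (−sin 215°, cos 215°); with |AT| = 37.4, T = (51.237, -40.078). Then cos ∠TAP = AT·AP / (|AT||AP|), giving 117.50°.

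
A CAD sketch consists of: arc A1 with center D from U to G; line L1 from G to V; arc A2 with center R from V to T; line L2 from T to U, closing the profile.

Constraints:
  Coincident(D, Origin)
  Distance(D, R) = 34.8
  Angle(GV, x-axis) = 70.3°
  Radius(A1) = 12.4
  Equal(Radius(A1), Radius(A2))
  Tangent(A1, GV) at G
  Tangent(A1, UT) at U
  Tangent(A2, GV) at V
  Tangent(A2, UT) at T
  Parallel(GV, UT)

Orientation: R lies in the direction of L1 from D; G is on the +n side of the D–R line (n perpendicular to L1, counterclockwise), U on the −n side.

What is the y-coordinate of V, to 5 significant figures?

36.943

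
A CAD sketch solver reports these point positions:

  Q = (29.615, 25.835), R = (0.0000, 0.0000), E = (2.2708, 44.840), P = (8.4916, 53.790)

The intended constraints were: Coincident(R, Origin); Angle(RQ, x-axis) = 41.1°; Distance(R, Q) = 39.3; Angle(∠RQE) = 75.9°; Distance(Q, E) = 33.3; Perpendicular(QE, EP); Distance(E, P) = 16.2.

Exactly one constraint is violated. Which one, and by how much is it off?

Distance(E, P) = 16.2 — off by 5.30.

R = (0.00, 0.00) ✓; RQ at 41.10° ✓; |RQ| = 39.30 ✓; ∠RQE = 75.90° ✓; |QE| = 33.30 ✓; ∠(QE, EP) = 90.00° ✓; |EP| = 10.90 ✗.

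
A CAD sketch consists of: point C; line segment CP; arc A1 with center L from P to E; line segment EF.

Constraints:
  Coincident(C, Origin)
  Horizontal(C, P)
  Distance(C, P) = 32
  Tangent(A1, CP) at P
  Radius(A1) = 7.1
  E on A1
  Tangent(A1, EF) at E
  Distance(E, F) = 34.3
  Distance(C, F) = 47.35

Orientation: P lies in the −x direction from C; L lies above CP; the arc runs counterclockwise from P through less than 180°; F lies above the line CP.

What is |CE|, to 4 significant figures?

25.82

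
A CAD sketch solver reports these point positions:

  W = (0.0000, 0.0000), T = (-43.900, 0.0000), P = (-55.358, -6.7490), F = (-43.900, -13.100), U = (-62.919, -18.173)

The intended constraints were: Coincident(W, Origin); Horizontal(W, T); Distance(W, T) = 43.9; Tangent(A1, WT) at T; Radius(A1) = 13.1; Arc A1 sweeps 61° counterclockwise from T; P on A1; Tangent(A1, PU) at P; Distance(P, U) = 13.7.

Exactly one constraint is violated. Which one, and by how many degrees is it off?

Tangent(A1, PU) at P — off by 4.50°.

W = (0.00, 0.00) ✓; W.y = 0.00, T.y = 0.00 ✓; |WT| = 43.90 ✓; ∠(FT, TW) = 90.00° ✓; |FT| = 13.10 ✓; bearing(F→P) − bearing(F→T) = 61.00° ✓; |FP| = 13.10 ✓; ∠(FP, PU) = 94.50° ✗; |PU| = 13.70 ✓.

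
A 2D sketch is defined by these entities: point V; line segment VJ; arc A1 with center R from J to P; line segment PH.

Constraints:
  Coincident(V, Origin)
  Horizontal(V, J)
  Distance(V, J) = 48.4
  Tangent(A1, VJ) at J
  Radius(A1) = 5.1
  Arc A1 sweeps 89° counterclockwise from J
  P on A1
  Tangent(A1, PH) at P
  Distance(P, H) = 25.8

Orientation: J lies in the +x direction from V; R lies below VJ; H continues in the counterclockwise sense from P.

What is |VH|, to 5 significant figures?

52.775

V is at the origin; VJ is horizontal with |VJ| = 48.4 and J on the +x side, so J = (48.400, 0.0000). The tangent condition forces RJ to be normal to VJ, so R = J + (0, -5.1) = (48.400, -5.1000). On A1, J sits at bearing 90° from R; an 89° counterclockwise sweep puts P at bearing 179°, so P = R + 5.1·(cos 179°, sin 179°) = (43.301, -5.0110). A1 meets PH tangentially, so RP is at right angles to PH, so PH runs along (−sin 179°, cos 179°); with |PH| = 25.8, H = (42.851, -30.807). Then |VH| = |H − V| = 52.775.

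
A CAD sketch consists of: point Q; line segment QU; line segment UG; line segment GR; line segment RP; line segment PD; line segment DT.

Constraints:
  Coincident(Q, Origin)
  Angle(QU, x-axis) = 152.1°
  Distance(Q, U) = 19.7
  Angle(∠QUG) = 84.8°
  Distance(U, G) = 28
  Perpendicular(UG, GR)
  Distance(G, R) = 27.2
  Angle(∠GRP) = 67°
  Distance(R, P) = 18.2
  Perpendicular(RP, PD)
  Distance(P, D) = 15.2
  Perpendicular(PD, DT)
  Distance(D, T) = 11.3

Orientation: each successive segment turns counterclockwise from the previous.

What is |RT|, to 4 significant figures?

16.69

Q is at the origin; QU runs at 152.1° with length 19.7, so U = (-17.41, 9.218). ∠QUG = 84.8° gives UG at -112.7° from the x-axis; with |UG| = 28.0, G = (-28.22, -16.61). UG is perpendicular to GR, so GR runs at -22.70°; with |GR| = 27.2, R = (-3.123, -27.11). ∠GRP = 67.0° gives RP at 90.30° from the x-axis; with |RP| = 18.2, P = (-3.218, -8.910). RP ⟂ PD, so PD runs at -179.7°; with |PD| = 15.2, D = (-18.42, -8.989). PD is perpendicular to DT, so DT runs at -89.70°; with |DT| = 11.3, T = (-18.36, -20.29). Then |RT| = |T − R| = 16.69.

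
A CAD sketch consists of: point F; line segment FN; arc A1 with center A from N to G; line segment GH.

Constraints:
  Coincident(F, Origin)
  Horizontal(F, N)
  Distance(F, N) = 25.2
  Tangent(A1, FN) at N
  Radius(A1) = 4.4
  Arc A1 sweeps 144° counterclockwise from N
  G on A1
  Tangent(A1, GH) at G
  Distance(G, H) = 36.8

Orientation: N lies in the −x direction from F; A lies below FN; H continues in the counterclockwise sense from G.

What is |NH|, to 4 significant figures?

40.18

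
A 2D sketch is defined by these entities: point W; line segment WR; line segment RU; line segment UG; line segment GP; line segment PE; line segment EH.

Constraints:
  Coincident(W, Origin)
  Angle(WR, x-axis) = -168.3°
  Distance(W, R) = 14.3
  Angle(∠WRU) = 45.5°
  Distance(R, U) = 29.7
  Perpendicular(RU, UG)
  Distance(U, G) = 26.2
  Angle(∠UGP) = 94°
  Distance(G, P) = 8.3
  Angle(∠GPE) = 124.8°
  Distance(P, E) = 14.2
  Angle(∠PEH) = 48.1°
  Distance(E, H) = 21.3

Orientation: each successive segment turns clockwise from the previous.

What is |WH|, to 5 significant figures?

24.685

W is at the origin; WR runs at -168.3° with length 14.3, so R = (-14.003, -2.8999). ∠WRU = 45.5° gives RU at 57.200° from the x-axis; with |RU| = 29.7, U = (2.0858, 22.065). The perpendicularity gives UG at right angles to RU, so UG runs at -32.800°; with |UG| = 26.2, G = (24.109, 7.8722). ∠UGP = 94.0° gives GP at -118.80° from the x-axis; with |GP| = 8.3, P = (20.110, 0.59887). ∠GPE = 124.8° gives PE at -174.00° from the x-axis; with |PE| = 14.2, E = (5.9879, -0.88543). ∠PEH = 48.1° gives EH at 54.100° from the x-axis; with |EH| = 21.3, H = (18.478, 16.368). Then |WH| = |H − W| = 24.685.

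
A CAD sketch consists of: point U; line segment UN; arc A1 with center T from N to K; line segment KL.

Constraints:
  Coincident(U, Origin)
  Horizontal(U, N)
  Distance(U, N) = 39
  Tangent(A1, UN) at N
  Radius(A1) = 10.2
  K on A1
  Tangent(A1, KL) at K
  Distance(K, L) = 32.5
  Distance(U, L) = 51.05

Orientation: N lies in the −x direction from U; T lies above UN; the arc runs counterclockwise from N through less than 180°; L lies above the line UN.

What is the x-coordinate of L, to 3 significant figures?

-28.2

Checks: |TK| = 10.20 ✓; ∠(TK, KL) = 90.00° ✓; |KL| = 32.50 ✓; |UL| = 51.05 ✓.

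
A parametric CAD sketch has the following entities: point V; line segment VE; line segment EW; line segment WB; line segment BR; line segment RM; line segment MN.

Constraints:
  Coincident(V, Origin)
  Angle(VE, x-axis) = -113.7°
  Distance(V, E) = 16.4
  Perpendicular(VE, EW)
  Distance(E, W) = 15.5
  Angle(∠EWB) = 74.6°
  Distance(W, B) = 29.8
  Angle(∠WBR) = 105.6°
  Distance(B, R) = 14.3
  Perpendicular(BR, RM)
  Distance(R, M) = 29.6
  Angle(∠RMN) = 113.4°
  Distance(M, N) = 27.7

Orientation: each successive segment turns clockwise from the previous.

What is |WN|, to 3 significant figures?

12.3

BR ⟂ RM, so RM runs at -114°; with |RM| = 29.6, M = (-0.680, -18.5). ∠RMN = 113.4° gives MN at 180° from the x-axis; with |MN| = 27.7, N = (-28.4, -18.5). Then |WN| = |N − W| = 12.3.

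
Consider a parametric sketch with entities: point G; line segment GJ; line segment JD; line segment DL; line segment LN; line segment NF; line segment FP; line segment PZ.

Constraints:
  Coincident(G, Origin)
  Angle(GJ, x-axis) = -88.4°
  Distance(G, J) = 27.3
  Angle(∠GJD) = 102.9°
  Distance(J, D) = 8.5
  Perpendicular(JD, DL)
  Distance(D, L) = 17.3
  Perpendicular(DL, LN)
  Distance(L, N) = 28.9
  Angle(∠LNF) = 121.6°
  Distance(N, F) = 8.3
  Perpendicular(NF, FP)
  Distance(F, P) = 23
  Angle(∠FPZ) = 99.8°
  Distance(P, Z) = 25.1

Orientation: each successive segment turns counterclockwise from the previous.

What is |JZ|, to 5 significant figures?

20.496

NF is perpendicular to FP, so FP runs at -42.900°; with |FP| = 23.0, P = (-4.6539, -28.064). ∠FPZ = 99.8° gives PZ at 37.300° from the x-axis; with |PZ| = 25.1, Z = (15.312, -12.854). Then |JZ| = |Z − J| = 20.496.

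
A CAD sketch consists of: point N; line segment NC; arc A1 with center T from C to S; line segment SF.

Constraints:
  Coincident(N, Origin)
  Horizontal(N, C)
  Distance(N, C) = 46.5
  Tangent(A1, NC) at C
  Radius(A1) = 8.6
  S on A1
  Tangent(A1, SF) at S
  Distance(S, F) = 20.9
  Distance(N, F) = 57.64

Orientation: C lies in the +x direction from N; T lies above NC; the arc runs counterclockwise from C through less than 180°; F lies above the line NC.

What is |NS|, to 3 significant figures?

55.8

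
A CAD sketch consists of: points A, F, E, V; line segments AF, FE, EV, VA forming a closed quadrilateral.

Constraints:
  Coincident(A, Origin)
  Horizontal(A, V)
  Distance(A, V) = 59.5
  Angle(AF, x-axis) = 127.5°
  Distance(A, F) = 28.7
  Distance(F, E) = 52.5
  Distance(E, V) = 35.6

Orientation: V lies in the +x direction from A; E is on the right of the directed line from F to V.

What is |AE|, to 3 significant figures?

26.2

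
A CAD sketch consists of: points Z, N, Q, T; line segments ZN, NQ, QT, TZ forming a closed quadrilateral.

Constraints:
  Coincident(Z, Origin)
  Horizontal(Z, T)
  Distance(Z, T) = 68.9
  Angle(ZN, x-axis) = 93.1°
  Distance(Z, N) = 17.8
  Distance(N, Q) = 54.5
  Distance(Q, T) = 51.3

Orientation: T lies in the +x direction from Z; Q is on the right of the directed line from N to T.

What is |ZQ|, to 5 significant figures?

39.557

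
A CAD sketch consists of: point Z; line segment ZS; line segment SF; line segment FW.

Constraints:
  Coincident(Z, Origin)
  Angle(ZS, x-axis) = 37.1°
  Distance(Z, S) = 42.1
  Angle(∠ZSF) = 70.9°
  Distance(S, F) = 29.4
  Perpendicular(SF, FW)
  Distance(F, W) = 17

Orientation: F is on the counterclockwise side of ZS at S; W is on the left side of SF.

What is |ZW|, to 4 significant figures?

27.63

Z is at the origin; ZS runs at 37.1° with length 42.1, so S = 42.1·(cos 37.1°, sin 37.1°) = (33.58, 25.40). ∠ZSF = 70.9°, so SF runs at 37.1° + (180° − 70.9°) = 146.2° from the x-axis; with |SF| = 29.4, F = S + 29.4·(cos 146.2°, sin 146.2°) = (9.147, 41.75). SF ⟂ FW; with |FW| = 17.0 on the left of SF, W = F + 17.0·(-0.5563, -0.8310) = (-0.3097, 27.62). Then |ZW| = |W − Z| = 27.63.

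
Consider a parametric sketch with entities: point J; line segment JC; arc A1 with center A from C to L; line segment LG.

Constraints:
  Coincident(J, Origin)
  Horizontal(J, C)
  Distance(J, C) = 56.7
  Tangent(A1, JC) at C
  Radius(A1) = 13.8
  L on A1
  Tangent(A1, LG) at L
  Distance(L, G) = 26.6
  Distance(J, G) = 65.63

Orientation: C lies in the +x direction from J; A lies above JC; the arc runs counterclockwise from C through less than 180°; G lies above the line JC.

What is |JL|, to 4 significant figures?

70.90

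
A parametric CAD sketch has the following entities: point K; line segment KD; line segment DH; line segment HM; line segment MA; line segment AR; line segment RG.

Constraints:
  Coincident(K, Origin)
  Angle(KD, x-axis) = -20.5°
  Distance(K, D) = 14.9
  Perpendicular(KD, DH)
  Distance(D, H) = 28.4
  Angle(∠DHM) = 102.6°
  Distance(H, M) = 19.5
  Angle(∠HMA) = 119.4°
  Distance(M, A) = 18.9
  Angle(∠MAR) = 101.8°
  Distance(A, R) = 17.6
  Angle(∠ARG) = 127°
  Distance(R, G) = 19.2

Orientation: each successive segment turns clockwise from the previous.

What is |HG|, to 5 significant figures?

24.352

∠MAR = 101.8° gives AR at 33.300° from the x-axis; with |AR| = 17.6, R = (-7.5211, -1.8917). ∠ARG = 127.0° gives RG at -19.700° from the x-axis; with |RG| = 19.2, G = (10.555, -8.3639). Then |HG| = |G − H| = 24.352.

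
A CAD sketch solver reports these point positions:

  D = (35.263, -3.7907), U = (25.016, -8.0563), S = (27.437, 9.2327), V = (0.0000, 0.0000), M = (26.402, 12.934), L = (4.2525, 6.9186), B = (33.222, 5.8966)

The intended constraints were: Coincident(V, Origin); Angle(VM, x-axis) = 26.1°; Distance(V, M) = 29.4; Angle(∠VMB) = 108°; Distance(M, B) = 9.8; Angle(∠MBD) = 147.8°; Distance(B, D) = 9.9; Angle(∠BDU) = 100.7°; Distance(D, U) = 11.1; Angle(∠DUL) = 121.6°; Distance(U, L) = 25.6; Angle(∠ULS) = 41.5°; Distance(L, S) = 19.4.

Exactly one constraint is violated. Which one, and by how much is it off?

Distance(L, S) = 19.4 — off by 3.90.

V = (0.00, 0.00) ✓; VM at 26.10° ✓; |VM| = 29.40 ✓; ∠VMB = 108.0° ✓; |MB| = 9.800 ✓; ∠MBD = 147.8° ✓; |BD| = 9.900 ✓; ∠BDU = 100.7° ✓; |DU| = 11.10 ✓; ∠DUL = 121.6° ✓; |UL| = 25.60 ✓; ∠ULS = 41.50° ✓; |LS| = 23.30 ✗.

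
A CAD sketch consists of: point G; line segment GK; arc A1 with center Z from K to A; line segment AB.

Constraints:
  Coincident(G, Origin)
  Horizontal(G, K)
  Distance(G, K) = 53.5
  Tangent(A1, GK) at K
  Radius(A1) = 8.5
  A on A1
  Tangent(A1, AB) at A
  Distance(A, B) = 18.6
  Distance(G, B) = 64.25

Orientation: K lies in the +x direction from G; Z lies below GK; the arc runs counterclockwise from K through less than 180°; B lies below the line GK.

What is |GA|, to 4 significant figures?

48.54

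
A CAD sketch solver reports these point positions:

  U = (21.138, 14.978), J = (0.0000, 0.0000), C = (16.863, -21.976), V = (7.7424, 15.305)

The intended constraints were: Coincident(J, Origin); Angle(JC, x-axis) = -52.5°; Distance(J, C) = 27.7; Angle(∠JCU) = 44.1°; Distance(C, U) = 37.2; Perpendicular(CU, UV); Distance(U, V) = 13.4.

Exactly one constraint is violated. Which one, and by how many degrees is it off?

Perpendicular(CU, UV) — off by 5.20°.

J = (0.00, 0.00) ✓; JC at -52.50° ✓; |JC| = 27.70 ✓; ∠JCU = 44.10° ✓; |CU| = 37.20 ✓; ∠(CU, UV) = 95.20° ✗; |UV| = 13.40 ✓.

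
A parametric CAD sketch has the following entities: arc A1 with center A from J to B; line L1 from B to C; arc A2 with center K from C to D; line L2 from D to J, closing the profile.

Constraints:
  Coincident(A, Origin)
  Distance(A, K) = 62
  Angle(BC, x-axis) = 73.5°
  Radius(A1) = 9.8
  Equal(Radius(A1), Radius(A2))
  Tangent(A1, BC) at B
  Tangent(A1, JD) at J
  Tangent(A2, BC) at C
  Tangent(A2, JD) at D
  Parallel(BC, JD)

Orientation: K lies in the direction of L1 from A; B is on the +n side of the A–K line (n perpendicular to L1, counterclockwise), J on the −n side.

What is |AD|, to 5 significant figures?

62.770

The slot axis is L1's direction at 73.5°, so u = (cos 73.5°, sin 73.5°) = (0.28402, 0.95882) and n = (−sin 73.5°, cos 73.5°) = (-0.95882, 0.28402). A is at the origin and K lies 62.0 along u from A, so K = 62.0·u = (17.609, 59.447). Tangency of A1 to both parallel lines with radius 9.8 puts B and J at A ± 9.8·n: B = (-9.3964, 2.7834), J = (9.3964, -2.7834). Equal radii place C and D the same way about K: C = K + 9.8·n = (8.2125, 62.230), D = K − 9.8·n = (27.005, 56.663). Then |AD| = |D − A| = 62.770.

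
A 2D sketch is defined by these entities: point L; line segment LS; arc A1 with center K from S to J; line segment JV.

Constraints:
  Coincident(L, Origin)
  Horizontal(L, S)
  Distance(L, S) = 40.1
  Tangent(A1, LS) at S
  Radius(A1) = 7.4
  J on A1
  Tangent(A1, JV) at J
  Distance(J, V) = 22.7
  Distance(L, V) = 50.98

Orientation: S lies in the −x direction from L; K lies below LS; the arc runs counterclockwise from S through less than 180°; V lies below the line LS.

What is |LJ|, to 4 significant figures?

48.13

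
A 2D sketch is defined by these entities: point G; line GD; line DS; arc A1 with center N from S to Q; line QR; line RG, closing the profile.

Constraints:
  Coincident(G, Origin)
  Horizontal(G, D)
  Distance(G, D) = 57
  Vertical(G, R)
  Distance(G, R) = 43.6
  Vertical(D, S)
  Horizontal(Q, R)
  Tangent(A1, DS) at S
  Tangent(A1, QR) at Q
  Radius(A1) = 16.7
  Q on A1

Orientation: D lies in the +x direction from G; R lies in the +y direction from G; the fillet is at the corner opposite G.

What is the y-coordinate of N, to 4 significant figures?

26.90

G is at the origin; G and D share the same y with |GD| = 57.0 and D on the +x side, so D = (57.00, 0.000). G and R share the same x with |GR| = 43.6 and R on the +y side, so R = (0.000, 43.60). The virtual corner opposite G is at (57.00, 43.60). A1 meets DS tangentially, so NS is at right angles to DS and since A1 is tangent to QR there, NQ ⟂ QR, with radius 16.7, so the center N sits 16.7 in from both sides at N = (40.30, 26.90). So N.y = 26.90.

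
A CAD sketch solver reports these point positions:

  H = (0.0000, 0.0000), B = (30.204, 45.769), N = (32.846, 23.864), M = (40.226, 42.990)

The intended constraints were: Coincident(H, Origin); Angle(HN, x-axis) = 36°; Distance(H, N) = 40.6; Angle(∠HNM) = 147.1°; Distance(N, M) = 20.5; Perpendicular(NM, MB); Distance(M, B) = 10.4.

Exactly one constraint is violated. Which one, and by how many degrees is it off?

Perpendicular(NM, MB) — off by 5.60°.

H = (0.00, 0.00) ✓; HN at 36.00° ✓; |HN| = 40.60 ✓; ∠HNM = 147.1° ✓; |NM| = 20.50 ✓; ∠(NM, MB) = 95.60° ✗; |MB| = 10.40 ✓.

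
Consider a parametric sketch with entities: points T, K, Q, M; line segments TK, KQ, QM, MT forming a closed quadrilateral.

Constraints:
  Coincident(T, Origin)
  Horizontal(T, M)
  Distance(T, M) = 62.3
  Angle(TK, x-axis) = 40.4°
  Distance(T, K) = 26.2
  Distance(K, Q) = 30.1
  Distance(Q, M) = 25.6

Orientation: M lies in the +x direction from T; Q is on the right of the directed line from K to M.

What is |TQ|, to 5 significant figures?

38.456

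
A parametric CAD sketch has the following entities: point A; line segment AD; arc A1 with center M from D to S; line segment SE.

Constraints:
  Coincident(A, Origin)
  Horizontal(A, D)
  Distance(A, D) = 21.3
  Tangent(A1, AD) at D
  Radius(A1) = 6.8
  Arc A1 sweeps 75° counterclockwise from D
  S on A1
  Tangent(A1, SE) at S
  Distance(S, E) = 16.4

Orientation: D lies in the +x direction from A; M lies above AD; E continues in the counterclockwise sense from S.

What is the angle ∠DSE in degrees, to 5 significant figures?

142.50°

On A1, D sits at bearing -90° from M; a 75° counterclockwise sweep puts S at bearing -15°, so S = M + 6.8·(cos -15°, sin -15°) = (27.868, 5.0400). The tangent condition forces MS to be normal to SE, so SE runs along (−sin -15°, cos -15°); with |SE| = 16.4, E = (32.113, 20.881). Then cos ∠DSE = SD·SE / (|SD||SE|), giving 142.50°.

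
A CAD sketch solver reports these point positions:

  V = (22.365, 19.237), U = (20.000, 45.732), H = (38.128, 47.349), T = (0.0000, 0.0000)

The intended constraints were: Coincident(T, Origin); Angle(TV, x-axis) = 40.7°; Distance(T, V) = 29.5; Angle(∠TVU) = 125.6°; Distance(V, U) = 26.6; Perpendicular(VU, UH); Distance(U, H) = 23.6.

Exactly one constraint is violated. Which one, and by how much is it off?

Distance(U, H) = 23.6 — off by 5.40.

T = (0.00, 0.00) ✓; TV at 40.70° ✓; |TV| = 29.50 ✓; ∠TVU = 125.6° ✓; |VU| = 26.60 ✓; ∠(VU, UH) = 90.00° ✓; |UH| = 18.20 ✗.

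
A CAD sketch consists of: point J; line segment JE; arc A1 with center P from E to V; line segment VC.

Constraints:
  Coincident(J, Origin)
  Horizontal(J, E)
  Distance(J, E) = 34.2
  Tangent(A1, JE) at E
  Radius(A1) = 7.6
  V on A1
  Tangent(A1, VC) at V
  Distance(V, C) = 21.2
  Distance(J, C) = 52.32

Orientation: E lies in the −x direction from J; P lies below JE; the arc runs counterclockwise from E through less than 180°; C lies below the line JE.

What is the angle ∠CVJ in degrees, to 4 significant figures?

106.3°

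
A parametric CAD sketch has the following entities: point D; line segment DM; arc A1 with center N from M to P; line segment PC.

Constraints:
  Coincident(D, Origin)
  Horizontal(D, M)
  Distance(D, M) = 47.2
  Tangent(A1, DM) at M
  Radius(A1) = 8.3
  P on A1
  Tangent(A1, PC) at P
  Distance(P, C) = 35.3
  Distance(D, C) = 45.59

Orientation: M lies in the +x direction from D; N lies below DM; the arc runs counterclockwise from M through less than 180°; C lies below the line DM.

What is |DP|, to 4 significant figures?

39.88

Checks: D = (0.00, 0.00) ✓; |NP| = 8.300 ✓; ∠(NP, PC) = 90.00° ✓; |PC| = 35.30 ✓; |DC| = 45.59 ✓.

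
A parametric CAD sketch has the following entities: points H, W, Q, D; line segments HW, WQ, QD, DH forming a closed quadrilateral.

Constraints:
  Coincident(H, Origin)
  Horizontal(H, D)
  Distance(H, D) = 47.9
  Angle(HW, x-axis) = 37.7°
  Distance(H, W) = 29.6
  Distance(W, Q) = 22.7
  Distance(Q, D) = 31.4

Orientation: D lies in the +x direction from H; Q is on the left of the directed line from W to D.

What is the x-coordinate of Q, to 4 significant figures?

42.18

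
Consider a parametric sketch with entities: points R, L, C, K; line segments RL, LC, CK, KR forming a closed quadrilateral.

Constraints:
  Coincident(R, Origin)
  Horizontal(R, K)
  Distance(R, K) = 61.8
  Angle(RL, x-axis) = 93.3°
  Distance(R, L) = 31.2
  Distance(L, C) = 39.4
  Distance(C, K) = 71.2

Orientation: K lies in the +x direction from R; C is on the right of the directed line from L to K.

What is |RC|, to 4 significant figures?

11.77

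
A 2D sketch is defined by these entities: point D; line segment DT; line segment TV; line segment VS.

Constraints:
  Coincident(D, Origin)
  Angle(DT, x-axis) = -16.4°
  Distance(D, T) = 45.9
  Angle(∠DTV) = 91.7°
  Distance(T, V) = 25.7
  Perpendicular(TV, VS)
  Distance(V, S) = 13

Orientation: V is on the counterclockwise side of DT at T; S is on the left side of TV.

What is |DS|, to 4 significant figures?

42.58

D is at the origin; DT runs at -16.4° with length 45.9, so T = 45.9·(cos -16.4°, sin -16.4°) = (44.03, -12.96). ∠DTV = 91.7°, so TV runs at -16.4° + (180° − 91.7°) = 71.90° from the x-axis; with |TV| = 25.7, V = T + 25.7·(cos 71.90°, sin 71.90°) = (52.02, 11.47). TV ⟂ VS; with |VS| = 13.0 on the left of TV, S = V + 13.0·(-0.9505, 0.3107) = (39.66, 15.51). Then |DS| = |S − D| = 42.58.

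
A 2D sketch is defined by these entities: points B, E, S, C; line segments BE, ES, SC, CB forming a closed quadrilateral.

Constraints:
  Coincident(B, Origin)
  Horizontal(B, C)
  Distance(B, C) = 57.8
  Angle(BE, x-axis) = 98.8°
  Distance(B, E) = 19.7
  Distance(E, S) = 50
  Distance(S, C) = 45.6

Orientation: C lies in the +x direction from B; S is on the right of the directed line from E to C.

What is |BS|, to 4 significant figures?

31.89

B is at the origin; BC is horizontal with |BC| = 57.8 and C in +x, so C = (57.8, 0). BE runs at 98.8° with |BE| = 19.7, so E = (-3.014, 19.47). S is determined by |ES| = 50.0 and |SC| = 45.6 together: it lies at the intersection of circle(E, 50.0) and circle(C, 45.6). With |EC| = 63.85, the foot of the radical line on EC is 35.22 from E and the perpendicular offset is √(50.0² − 35.22²) = 35.49. Taking the right-of-EC solution: S = (19.71, -25.07).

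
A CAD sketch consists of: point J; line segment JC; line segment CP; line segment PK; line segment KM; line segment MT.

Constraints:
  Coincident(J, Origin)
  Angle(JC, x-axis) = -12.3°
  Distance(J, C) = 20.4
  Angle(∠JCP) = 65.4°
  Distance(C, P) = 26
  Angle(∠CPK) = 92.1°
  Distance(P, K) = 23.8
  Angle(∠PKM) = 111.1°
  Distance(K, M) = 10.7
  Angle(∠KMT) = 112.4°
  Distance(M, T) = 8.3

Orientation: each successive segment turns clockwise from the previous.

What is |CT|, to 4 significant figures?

24.82

J is at the origin; JC runs at -12.3° with length 20.4, so C = (19.93, -4.346). ∠JCP = 65.4° gives CP at -126.9° from the x-axis; with |CP| = 26.0, P = (4.321, -25.14). ∠CPK = 92.1° gives PK at 145.2° from the x-axis; with |PK| = 23.8, K = (-15.22, -11.55). ∠PKM = 111.1° gives KM at 76.30° from the x-axis; with |KM| = 10.7, M = (-12.69, -1.159). ∠KMT = 112.4° gives MT at 8.700° from the x-axis; with |MT| = 8.3, T = (-4.484, 0.09640). Then |CT| = |T − C| = 24.82.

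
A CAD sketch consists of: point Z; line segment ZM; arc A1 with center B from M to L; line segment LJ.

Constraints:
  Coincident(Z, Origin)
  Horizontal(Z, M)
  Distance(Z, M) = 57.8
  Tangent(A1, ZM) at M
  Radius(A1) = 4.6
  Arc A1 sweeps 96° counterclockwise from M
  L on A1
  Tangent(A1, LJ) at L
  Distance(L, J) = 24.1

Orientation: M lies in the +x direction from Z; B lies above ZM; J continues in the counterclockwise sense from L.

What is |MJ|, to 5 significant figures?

29.121

On A1, M sits at bearing -90° from B; a 96° counterclockwise sweep puts L at bearing 6°, so L = B + 4.6·(cos 6°, sin 6°) = (62.375, 5.0808). Since A1 is tangent to LJ there, BL ⟂ LJ, so LJ runs along (−sin 6°, cos 6°); with |LJ| = 24.1, J = (59.856, 29.049). Then |MJ| = |J − M| = 29.121.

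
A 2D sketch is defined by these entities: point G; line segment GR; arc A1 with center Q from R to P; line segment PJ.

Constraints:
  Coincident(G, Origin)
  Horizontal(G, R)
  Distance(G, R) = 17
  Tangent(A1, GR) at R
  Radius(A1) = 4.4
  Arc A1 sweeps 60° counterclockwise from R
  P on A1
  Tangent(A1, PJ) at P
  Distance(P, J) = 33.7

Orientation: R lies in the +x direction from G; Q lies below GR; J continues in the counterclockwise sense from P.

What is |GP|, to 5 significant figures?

13.372

G is at the origin; G and R share the same y with |GR| = 17.0 and R on the +x side, so R = (17.000, 0.0000). Since A1 is tangent to GR there, QR ⟂ GR, so Q = R + (0, -4.4) = (17.000, -4.4000). On A1, R sits at bearing 90° from Q; a 60° counterclockwise sweep puts P at bearing 150°, so P = Q + 4.4·(cos 150°, sin 150°) = (13.189, -2.2000). Then |GP| = |P − G| = 13.372.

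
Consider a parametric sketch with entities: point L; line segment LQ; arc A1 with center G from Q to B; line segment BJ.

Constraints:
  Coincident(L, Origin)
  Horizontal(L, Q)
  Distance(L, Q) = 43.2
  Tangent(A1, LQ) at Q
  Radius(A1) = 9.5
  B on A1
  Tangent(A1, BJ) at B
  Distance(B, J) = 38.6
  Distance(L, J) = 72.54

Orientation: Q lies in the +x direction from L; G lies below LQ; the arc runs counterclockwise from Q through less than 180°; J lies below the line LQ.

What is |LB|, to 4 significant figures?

37.87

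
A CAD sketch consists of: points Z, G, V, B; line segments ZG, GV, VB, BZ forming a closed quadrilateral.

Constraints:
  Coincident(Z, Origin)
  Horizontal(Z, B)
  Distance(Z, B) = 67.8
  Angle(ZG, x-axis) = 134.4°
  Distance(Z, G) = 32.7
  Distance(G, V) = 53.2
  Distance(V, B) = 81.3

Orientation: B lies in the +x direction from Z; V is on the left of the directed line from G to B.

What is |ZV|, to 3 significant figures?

63.0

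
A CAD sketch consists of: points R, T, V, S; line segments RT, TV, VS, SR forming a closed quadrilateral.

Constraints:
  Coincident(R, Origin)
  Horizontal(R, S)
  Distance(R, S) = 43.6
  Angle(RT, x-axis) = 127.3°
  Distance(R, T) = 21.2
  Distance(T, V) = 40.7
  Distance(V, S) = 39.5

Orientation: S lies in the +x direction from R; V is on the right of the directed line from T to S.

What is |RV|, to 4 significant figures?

19.73

Checks: |TV| = 40.70 ✓; |VS| = 39.50 ✓.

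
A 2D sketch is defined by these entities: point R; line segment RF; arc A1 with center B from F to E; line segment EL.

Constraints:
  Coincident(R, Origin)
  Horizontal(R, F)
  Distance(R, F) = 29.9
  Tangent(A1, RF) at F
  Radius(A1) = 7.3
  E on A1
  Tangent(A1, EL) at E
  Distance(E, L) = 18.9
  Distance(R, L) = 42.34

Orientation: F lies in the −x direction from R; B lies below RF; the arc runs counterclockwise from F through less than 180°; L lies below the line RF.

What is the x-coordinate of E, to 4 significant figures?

-36.97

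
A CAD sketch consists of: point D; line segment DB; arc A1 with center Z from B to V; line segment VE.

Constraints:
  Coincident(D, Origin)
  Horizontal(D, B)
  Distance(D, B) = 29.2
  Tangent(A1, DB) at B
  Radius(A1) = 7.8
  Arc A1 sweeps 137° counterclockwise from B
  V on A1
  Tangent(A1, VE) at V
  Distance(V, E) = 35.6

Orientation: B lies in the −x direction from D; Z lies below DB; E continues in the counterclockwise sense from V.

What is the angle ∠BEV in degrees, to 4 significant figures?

18.26°

D is at the origin; D and B share the same y with |DB| = 29.2 and B on the −x side, so B = (-29.20, 0.000). Tangency of A1 to DB means the radius ZB is perpendicular to DB, so Z = B + (0, -7.8) = (-29.20, -7.800). On A1, B sits at bearing 90° from Z; a 137° counterclockwise sweep puts V at bearing 227°, so V = Z + 7.8·(cos 227°, sin 227°) = (-34.52, -13.50). The tangent condition forces ZV to be normal to VE, so VE runs along (−sin 227°, cos 227°); with |VE| = 35.6, E = (-8.483, -37.78). Then cos ∠BEV = EB·EV / (|EB||EV|), giving 18.26°.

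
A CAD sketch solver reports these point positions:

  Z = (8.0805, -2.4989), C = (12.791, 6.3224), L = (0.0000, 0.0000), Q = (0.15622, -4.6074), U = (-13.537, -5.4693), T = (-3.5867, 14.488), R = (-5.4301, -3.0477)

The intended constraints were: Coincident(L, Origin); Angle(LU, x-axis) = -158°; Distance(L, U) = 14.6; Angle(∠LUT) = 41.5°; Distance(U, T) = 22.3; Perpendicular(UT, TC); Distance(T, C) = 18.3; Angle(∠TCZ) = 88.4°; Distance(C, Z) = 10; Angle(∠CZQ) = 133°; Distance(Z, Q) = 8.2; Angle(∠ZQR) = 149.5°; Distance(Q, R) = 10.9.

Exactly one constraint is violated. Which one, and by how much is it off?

Distance(Q, R) = 10.9 — off by 5.10.

L = (0.00, 0.00) ✓; LU at -158.0° ✓; |LU| = 14.60 ✓; ∠LUT = 41.50° ✓; |UT| = 22.30 ✓; ∠(UT, TC) = 90.00° ✓; |TC| = 18.30 ✓; ∠TCZ = 88.40° ✓; |CZ| = 10.00 ✓; ∠CZQ = 133.0° ✓; |ZQ| = 8.200 ✓; ∠ZQR = 149.5° ✓; |QR| = 5.800 ✗.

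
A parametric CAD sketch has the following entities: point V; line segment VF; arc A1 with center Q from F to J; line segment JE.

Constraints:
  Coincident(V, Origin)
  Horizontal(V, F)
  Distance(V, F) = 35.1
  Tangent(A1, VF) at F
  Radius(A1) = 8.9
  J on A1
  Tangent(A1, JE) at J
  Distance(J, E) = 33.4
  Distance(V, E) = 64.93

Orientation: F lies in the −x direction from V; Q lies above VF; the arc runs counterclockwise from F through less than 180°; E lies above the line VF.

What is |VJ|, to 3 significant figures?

32.4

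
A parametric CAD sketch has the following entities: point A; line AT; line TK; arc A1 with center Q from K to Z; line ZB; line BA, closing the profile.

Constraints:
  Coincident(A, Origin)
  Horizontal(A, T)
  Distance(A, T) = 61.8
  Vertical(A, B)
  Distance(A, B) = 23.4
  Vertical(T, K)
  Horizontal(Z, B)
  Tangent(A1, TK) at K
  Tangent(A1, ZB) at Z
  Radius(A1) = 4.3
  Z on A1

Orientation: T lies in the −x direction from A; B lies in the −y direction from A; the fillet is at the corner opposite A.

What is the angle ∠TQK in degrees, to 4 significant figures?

77.31°

A is at the origin; A and T share the same y with |AT| = 61.8 and T on the −x side, so T = (-61.80, 0.000). A and B share the same x with |AB| = 23.4 and B on the −y side, so B = (0.000, -23.40). The virtual corner opposite A is at (-61.80, -23.40). Tangency of A1 to TK means the radius QK is perpendicular to TK and A1 meets ZB tangentially, so QZ is at right angles to ZB, with radius 4.3, so the center Q sits 4.3 in from both sides at Q = (-57.50, -19.10). That places the tangent points at K = (-61.80, -19.10) on TK and Z = (-57.50, -23.40) on ZB. Then cos ∠TQK = QT·QK / (|QT||QK|), giving 77.31°.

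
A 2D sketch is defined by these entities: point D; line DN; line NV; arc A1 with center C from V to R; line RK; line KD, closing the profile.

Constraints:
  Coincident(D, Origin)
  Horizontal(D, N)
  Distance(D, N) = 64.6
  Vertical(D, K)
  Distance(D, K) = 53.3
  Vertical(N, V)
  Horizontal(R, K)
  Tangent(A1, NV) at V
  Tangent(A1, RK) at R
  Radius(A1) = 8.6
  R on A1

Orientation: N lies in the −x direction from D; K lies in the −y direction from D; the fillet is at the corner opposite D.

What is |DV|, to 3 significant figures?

78.6

D is at the origin; D and N share the same y with |DN| = 64.6 and N on the −x side, so N = (-64.6, 0.00). DK is vertical with |DK| = 53.3 and K on the −y side, so K = (0.00, -53.3). The virtual corner opposite D is at (-64.6, -53.3). The tangent condition forces CV to be normal to NV and A1 meets RK tangentially, so CR is at right angles to RK, with radius 8.6, so the center C sits 8.6 in from both sides at C = (-56.0, -44.7). That places the tangent points at V = (-64.6, -44.7) on NV and R = (-56.0, -53.3) on RK. Then |DV| = |V − D| = 78.6.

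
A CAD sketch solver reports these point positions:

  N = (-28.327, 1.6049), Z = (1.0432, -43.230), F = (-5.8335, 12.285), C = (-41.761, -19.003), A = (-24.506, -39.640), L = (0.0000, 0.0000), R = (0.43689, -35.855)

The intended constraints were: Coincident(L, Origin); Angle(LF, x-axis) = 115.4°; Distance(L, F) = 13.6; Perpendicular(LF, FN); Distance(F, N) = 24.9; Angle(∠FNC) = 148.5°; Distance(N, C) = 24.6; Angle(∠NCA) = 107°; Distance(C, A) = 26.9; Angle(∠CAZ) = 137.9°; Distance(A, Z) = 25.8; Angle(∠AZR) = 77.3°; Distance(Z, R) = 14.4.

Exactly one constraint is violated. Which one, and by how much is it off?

Distance(Z, R) = 14.4 — off by 7.00.

L = (0.00, 0.00) ✓; LF at 115.4° ✓; |LF| = 13.60 ✓; ∠(LF, FN) = 90.00° ✓; |FN| = 24.90 ✓; ∠FNC = 148.5° ✓; |NC| = 24.60 ✓; ∠NCA = 107.0° ✓; |CA| = 26.90 ✓; ∠CAZ = 137.9° ✓; |AZ| = 25.80 ✓; ∠AZR = 77.30° ✓; |ZR| = 7.400 ✗.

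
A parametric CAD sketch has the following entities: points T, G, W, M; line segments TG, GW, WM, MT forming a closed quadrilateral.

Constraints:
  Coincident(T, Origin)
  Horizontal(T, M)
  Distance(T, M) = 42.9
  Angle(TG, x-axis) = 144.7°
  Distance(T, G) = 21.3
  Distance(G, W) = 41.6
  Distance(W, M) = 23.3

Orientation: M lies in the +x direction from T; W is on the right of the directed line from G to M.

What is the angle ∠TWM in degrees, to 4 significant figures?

151.5°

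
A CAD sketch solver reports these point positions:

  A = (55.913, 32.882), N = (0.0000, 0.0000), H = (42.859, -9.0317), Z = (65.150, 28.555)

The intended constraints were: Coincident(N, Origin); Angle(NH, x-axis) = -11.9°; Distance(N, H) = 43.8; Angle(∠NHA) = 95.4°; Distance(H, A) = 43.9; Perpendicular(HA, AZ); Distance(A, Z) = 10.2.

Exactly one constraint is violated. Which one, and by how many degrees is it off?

Perpendicular(HA, AZ) — off by 7.80°.

N = (0.00, 0.00) ✓; NH at -11.90° ✓; |NH| = 43.80 ✓; ∠NHA = 95.40° ✓; |HA| = 43.90 ✓; ∠(HA, AZ) = 97.80° ✗; |AZ| = 10.20 ✓.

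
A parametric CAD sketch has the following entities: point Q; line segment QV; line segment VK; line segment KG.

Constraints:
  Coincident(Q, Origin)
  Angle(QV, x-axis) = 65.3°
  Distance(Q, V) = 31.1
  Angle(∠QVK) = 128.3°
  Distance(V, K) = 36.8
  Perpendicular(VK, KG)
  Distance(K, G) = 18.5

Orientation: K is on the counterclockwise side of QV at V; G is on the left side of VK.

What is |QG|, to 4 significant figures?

56.39

Q is at the origin; QV runs at 65.3° with length 31.1, so V = 31.1·(cos 65.3°, sin 65.3°) = (13.00, 28.25). ∠QVK = 128.3°, so VK runs at 65.3° + (180° − 128.3°) = 117.0° from the x-axis; with |VK| = 36.8, K = V + 36.8·(cos 117.0°, sin 117.0°) = (-3.711, 61.04). VK ⟂ KG; with |KG| = 18.5 on the left of VK, G = K + 18.5·(-0.8910, -0.4540) = (-20.19, 52.64). Then |QG| = |G − Q| = 56.39.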